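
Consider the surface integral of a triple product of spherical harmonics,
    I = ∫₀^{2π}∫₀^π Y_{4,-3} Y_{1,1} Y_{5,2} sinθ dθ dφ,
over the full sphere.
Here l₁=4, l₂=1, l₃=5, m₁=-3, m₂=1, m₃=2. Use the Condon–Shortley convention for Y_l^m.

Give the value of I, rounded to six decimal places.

m-sum 0 ✓  L=10 even ✓  3≤5≤5 ✓
Π(2lᵢ+1) = 9×3×11 = 297
triangle coeff Δ(4,1,5) = 1/495
Σ_t [0,0]: t=0:+1/576 = 1/576
(3j)²=5/99 [(4 1 5; 0 0 0)], sign=-1
Σ_t [0,0]: t=0:+1/10080 = 1/10080
(3j)²=1/165 [(4 1 5; -3 1 2)], sign=-1
⇒ 4πI² = 1/11
I = (+1)√(1/11/(4π)) = 0.08505478

0.085055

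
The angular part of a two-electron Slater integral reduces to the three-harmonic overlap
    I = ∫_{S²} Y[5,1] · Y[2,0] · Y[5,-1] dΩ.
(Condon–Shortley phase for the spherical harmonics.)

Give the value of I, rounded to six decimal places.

Rules hold: Σm=0, L=12 even, 3≤5≤7.
N = 11·5·11 = 605
Δ = 2!·8!·2!/13! = 1/38610
Racah Σ t=0..2: t=0:+1/2880 t=1:−1/576 t=2:+1/2880 = -1/960
⇒ 3j(5 2 5; 0 0 0)² = 10/429, sgn +1
Racah Σ t=0..2: t=0:+1/2304 t=1:−1/720 t=2:+1/5760 = -1/1280
⇒ 3j(5 2 5; 1 0 -1)² = 27/1430, sgn -1
4πI² = N·(3j₀)²·(3jₘ)² = 45/169
I = -1·√(0.266272/4π) = -0.14556534

-0.145565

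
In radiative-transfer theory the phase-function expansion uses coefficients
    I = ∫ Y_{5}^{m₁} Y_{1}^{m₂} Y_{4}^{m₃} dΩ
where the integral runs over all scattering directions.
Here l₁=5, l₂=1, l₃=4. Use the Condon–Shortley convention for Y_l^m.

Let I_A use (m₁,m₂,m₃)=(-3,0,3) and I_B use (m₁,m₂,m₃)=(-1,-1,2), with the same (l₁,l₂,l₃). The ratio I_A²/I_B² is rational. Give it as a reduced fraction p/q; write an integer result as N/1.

8/3

Same 5,1,4: normalisation and zero-m 3j drop out of the ratio.
A: Δ: 2! 8! 0! / 11! → 1/495; sum: t=1:−1/5040 = -1/5040; 3j²(5 1 4; -3 0 3) = Δ·Π!·Σ² = 16/495  (sign +1)
B: Δ: 2! 8! 0! / 11! → 1/495; sum: t=0:+1/2880 = 1/2880; 3j²(5 1 4; -1 -1 2) = Δ·Π!·Σ² = 2/165  (sign +1)
I_A²/I_B² = (16/495)/(2/165) = 8/3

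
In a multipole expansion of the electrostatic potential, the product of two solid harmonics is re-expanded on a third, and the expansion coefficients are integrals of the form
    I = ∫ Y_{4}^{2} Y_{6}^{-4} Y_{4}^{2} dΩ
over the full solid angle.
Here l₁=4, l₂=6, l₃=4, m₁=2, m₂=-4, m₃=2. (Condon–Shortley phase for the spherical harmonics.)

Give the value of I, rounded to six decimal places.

Rules hold: Σm=0, L=14 even, 2≤4≤10.
N = 9·13·9 = 1053
Δ = 6!·2!·6!/15! = 1/1261260
Racah Σ t=2..4: t=2:+1/4608 t=3:−1/1296 t=4:+1/4608 = -7/20736
⇒ 3j(4 6 4; 0 0 0)² = 20/1287, sgn -1
Racah Σ t=0..2: t=0:+1/69120 t=1:−1/14400 t=2:+1/69120 = -7/172800
⇒ 3j(4 6 4; 2 -4 2)² = 14/715, sgn -1
4πI² = N·(3j₀)²·(3jₘ)² = 504/1573
I = +1·√(0.320407/4π) = 0.15967833

0.159678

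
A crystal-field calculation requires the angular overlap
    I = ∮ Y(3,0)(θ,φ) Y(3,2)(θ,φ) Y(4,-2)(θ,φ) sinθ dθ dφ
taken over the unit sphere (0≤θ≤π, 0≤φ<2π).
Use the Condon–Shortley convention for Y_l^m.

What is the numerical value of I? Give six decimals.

m-sum 0 ✓  L=10 even ✓  0≤4≤6 ✓
Π(2lᵢ+1) = 7×7×9 = 441
triangle coeff Δ(3,3,4) = 1/34650
Σ_t [0,2]: t=0:+1/72 t=1:−1/16 t=2:+1/72 = -5/144
(3j)²=2/77 [(3 3 4; 0 0 0)], sign=-1
Σ_t [1,2]: t=1:−1/96 t=2:+1/72 = 1/288
(3j)²=1/462 [(3 3 4; 0 2 -2)], sign=+1
⇒ 4πI² = 3/121
I = (-1)√(3/121/(4π)) = -0.04441841

-0.044418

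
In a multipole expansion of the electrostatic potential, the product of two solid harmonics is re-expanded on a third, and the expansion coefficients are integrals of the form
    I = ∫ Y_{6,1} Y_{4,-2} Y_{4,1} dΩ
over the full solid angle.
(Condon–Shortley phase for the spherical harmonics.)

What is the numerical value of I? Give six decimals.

m-sum 0 ✓  L=14 even ✓  2≤4≤10 ✓
Π(2lᵢ+1) = 13×9×9 = 1053
triangle coeff Δ(6,4,4) = 1/1261260
Σ_t [2,4]: t=2:+1/4608 t=3:−1/1296 t=4:+1/4608 = -7/20736
(3j)²=20/1287 [(6 4 4; 0 0 0)], sign=-1
Σ_t [0,2]: t=0:+1/172800 t=1:−1/5760 t=2:+1/3456 = 7/57600
(3j)²=21/2860 [(6 4 4; 1 -2 1)], sign=-1
⇒ 4πI² = 189/1573
I = (+1)√(189/1573/(4π)) = 0.09778261

0.097783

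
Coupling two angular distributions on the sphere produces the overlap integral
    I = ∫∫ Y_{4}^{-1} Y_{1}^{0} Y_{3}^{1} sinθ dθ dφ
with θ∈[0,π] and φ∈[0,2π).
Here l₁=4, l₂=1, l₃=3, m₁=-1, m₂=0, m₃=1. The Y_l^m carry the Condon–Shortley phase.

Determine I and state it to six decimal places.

-0.238414

m-sum 0 ✓  L=8 even ✓  3≤3≤5 ✓
Π(2lᵢ+1) = 9×3×7 = 189
triangle coeff Δ(4,1,3) = 1/252
Σ_t [1,1]: t=1:−1/36 = -1/36
(3j)²=4/63 [(4 1 3; 0 0 0)], sign=+1
Σ_t [1,1]: t=1:−1/48 = -1/48
(3j)²=5/84 [(4 1 3; -1 0 1)], sign=-1
⇒ 4πI² = 5/7
I = (-1)√(5/7/(4π)) = -0.23841361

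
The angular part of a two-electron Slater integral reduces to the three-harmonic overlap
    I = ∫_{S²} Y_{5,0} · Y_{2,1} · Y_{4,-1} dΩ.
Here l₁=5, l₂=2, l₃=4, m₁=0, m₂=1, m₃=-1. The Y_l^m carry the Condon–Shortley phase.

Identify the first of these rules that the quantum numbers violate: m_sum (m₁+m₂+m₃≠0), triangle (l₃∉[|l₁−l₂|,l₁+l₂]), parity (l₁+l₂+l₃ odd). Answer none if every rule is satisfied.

azimuthal sum: 0 + 1 − 1 = 0  ✓
3 ≤ 4 ≤ 7 (triangle on l)  ✓
L = 5 + 2 + 4 = 11 (odd)  ✗

parity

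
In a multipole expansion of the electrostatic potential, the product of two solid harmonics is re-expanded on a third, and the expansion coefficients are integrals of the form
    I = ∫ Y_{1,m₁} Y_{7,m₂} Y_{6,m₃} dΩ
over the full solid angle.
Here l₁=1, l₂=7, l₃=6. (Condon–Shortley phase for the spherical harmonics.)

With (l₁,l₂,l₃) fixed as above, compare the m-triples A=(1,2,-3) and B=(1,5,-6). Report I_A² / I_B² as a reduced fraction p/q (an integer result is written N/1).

10/1

Shared (l₁,l₂,l₃)=(1,7,6): N and (l;000)² cancel in I_A²/I_B².
A: Δ = 2!·0!·12!/15! = 1/1365; Racah Σ t=0..0: t=0:+1/4354560 = 1/4354560; ⇒ 3j(1 7 6; 1 2 -3)² = 2/273, sgn -1
B: Δ = 2!·0!·12!/15! = 1/1365; Racah Σ t=0..0: t=0:+1/958003200 = 1/958003200; ⇒ 3j(1 7 6; 1 5 -6)² = 1/1365, sgn +1
I_A²/I_B² = (2/273)/(1/1365) = 10/1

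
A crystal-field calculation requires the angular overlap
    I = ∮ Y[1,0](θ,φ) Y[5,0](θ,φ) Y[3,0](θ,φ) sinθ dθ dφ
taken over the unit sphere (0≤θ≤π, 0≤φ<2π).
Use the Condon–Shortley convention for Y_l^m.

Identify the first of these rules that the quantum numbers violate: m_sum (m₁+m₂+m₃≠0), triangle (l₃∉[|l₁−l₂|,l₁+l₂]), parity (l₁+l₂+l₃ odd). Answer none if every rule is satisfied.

triangle

m₁+m₂+m₃ = 0 + 0 + 0 = 0  ✓
triangle: |1−5|=4 ≤ l₃=3 ≤ 1+5=6  ✗
parity: l₁+l₂+l₃ = 9 is odd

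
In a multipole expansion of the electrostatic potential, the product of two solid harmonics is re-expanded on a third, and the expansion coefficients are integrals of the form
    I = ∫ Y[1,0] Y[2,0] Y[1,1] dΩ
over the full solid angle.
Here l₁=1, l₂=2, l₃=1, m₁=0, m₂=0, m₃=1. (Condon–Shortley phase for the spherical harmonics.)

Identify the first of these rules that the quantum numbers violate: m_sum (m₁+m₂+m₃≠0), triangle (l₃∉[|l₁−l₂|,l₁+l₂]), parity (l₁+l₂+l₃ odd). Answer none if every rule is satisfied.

m_sum

m₁+m₂+m₃ = 0 + 0 + 1 = 1  ✗
triangle: |1−2|=1 ≤ l₃=1 ≤ 1+2=3
parity: l₁+l₂+l₃ = 4 is even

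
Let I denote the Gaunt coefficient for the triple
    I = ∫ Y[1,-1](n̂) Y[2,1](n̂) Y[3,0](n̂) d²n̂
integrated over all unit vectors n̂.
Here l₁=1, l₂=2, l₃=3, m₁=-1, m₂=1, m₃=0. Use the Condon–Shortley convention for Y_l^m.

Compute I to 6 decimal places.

0.143048

Rules hold: Σm=0, L=6 even, 1≤3≤3.
N = 3·5·7 = 105
Δ = 0!·2!·4!/7! = 1/105
Racah Σ t=0..0: t=0:+1/4 = 1/4
⇒ 3j(1 2 3; 0 0 0)² = 3/35, sgn -1
Racah Σ t=0..0: t=0:+1/12 = 1/12
⇒ 3j(1 2 3; -1 1 0)² = 1/35, sgn -1
4πI² = N·(3j₀)²·(3jₘ)² = 9/35
I = +1·√(0.257143/4π) = 0.14304817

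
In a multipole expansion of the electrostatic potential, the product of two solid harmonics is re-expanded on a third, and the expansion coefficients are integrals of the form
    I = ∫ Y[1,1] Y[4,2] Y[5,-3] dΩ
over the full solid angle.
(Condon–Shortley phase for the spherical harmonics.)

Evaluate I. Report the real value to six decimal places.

Checks pass: Σm=0; 10 even; l₃=5∈[3,5].
(2·1+1)(2·4+1)(2·5+1) = 297
Δ: 0! 2! 8! / 11! → 1/495
sum: t=0:+1/576 = 1/576
3j²(1 4 5; 0 0 0) = Δ·Π!·Σ² = 5/99  (sign -1)
sum: t=0:+1/2880 = 1/2880
3j²(1 4 5; 1 2 -3) = Δ·Π!·Σ² = 28/495  (sign +1)
combine: 4πI² = 297·5/99·28/495 = 28/33
take √, sign -1: I = -0.25984664

-0.259847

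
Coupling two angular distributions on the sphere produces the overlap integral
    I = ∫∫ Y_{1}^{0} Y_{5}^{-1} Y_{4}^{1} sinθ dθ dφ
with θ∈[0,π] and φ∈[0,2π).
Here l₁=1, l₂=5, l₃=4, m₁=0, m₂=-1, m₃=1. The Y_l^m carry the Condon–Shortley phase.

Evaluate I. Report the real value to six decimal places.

Rules hold: Σm=0, L=10 even, 4≤4≤6.
N = 3·11·9 = 297
Δ = 2!·0!·8!/11! = 1/495
Racah Σ t=1..1: t=1:−1/576 = -1/576
⇒ 3j(1 5 4; 0 0 0)² = 5/99, sgn -1
Racah Σ t=1..1: t=1:−1/720 = -1/720
⇒ 3j(1 5 4; 0 -1 1)² = 8/165, sgn +1
4πI² = N·(3j₀)²·(3jₘ)² = 8/11
I = -1·√(0.727273/4π) = -0.24057125

-0.240571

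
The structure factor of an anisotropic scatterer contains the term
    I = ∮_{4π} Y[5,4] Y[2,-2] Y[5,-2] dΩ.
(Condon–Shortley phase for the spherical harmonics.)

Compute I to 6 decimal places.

m-sum 0 ✓  L=12 even ✓  3≤5≤7 ✓
Π(2lᵢ+1) = 11×5×11 = 605
triangle coeff Δ(5,2,5) = 1/38610
Σ_t [0,2]: t=0:+1/2880 t=1:−1/576 t=2:+1/2880 = -1/960
(3j)²=10/429 [(5 2 5; 0 0 0)], sign=+1
Σ_t [0,0]: t=0:+1/20160 = 1/20160
(3j)²=12/715 [(5 2 5; 4 -2 -2)], sign=-1
⇒ 4πI² = 40/169
I = (-1)√(40/169/(4π)) = -0.13724032

-0.137240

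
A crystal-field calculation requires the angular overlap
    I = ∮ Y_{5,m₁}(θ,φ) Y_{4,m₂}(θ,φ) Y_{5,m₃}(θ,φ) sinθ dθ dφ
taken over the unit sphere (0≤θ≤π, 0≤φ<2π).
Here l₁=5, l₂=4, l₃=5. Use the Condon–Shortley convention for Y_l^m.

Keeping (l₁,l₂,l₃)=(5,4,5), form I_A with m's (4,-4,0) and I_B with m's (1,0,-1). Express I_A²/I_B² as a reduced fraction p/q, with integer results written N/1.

Same 5,4,5: normalisation and zero-m 3j drop out of the ratio.
A: Δ: 4! 6! 4! / 15! → 1/3153150; sum: t=0:+1/69120 = 1/69120; 3j²(5 4 5; 4 -4 0) = Δ·Π!·Σ² = 2/143  (sign -1)
B: Δ: 4! 6! 4! / 15! → 1/3153150; sum: t=0:+1/27648 t=1:−1/1296 t=2:+1/768 t=3:−1/4320 t=4:+1/414720 = 7/20736; 3j²(5 4 5; 1 0 -1) = Δ·Π!·Σ² = 8/1287  (sign +1)
I_A²/I_B² = (2/143)/(8/1287) = 9/4

9/4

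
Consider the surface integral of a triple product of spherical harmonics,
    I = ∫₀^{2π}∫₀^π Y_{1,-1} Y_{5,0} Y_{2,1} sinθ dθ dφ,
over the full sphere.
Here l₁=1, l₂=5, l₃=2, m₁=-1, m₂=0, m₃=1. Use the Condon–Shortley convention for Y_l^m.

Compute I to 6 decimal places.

l₃=2 ∉ [4,6] — triangle fails ⇒ I = 0

0.000000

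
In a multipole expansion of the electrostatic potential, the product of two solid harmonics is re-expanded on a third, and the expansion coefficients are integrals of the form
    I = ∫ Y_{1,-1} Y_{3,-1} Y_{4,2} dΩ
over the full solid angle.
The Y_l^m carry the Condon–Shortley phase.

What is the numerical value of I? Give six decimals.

Rules hold: Σm=0, L=8 even, 2≤4≤4.
N = 3·7·9 = 189
Δ = 0!·2!·6!/9! = 1/252
Racah Σ t=0..0: t=0:+1/36 = 1/36
⇒ 3j(1 3 4; 0 0 0)² = 4/63, sgn +1
Racah Σ t=0..0: t=0:+1/96 = 1/96
⇒ 3j(1 3 4; -1 -1 2)² = 5/84, sgn +1
4πI² = N·(3j₀)²·(3jₘ)² = 5/7
I = +1·√(0.714286/4π) = 0.23841361

0.238414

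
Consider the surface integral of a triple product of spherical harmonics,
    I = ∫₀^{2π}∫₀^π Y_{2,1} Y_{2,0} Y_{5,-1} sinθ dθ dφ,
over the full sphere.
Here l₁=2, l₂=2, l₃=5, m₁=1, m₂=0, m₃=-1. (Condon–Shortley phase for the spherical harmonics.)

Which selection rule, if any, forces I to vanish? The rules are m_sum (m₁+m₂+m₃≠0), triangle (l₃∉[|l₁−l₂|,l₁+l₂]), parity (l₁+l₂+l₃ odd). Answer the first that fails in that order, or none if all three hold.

Σmᵢ = 0  ✓
l₃∈[|l₁−l₂|,l₁+l₂]=[0,4], have l₃=5  ✗
Σlᵢ = 9 ⇒ odd

triangle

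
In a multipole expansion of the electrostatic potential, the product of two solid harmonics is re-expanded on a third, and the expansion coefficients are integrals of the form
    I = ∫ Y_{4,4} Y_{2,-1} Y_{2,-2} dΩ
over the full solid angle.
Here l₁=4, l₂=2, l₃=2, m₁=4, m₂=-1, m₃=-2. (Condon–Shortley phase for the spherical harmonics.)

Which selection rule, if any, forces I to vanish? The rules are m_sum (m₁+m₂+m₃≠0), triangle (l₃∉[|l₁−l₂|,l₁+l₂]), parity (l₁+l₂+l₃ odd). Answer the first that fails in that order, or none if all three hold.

Σmᵢ = 1  ✗
l₃∈[|l₁−l₂|,l₁+l₂]=[2,6], have l₃=2
Σlᵢ = 8 ⇒ even

m_sum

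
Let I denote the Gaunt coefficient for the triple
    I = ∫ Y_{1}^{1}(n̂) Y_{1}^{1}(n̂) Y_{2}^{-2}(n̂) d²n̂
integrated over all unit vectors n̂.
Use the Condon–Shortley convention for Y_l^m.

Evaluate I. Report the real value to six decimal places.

Checks pass: Σm=0; 4 even; l₃=2∈[0,2].
(2·1+1)(2·1+1)(2·2+1) = 45
Δ: 0! 2! 2! / 5! → 1/30
sum: t=0:+1/1 = 1/1
3j²(1 1 2; 0 0 0) = Δ·Π!·Σ² = 2/15  (sign +1)
sum: t=0:+1/4 = 1/4
3j²(1 1 2; 1 1 -2) = Δ·Π!·Σ² = 1/5  (sign +1)
combine: 4πI² = 45·2/15·1/5 = 6/5
take √, sign +1: I = 0.30901936

0.309019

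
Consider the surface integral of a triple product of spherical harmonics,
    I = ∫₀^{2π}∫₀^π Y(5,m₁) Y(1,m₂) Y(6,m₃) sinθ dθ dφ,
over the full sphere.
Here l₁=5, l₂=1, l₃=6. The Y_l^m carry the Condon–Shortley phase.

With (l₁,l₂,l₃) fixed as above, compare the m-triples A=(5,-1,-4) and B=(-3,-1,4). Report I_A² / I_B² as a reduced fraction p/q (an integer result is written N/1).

1/45

Shared (l₁,l₂,l₃)=(5,1,6): N and (l;000)² cancel in I_A²/I_B².
A: Δ = 0!·10!·2!/13! = 1/858; Racah Σ t=0..0: t=0:+1/7257600 = 1/7257600; ⇒ 3j(5 1 6; 5 -1 -4)² = 1/858, sgn +1
B: Δ = 0!·10!·2!/13! = 1/858; Racah Σ t=0..0: t=0:+1/161280 = 1/161280; ⇒ 3j(5 1 6; -3 -1 4)² = 15/286, sgn +1
I_A²/I_B² = (1/858)/(15/286) = 1/45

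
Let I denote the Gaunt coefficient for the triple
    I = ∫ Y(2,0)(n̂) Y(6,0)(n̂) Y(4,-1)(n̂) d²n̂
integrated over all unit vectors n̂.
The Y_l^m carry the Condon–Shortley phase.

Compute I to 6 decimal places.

0.000000

Σmᵢ = -1 ≠ 0, so the φ-integral vanishes; I = 0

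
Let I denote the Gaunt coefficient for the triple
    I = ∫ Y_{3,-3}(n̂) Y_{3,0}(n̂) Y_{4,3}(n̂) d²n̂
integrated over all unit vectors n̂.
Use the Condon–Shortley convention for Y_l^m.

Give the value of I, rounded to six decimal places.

0.203551

m-sum 0 ✓  L=10 even ✓  0≤4≤6 ✓
Π(2lᵢ+1) = 7×7×9 = 441
triangle coeff Δ(3,3,4) = 1/34650
Σ_t [0,2]: t=0:+1/72 t=1:−1/16 t=2:+1/72 = -5/144
(3j)²=2/77 [(3 3 4; 0 0 0)], sign=-1
Σ_t [2,2]: t=2:+1/288 = 1/288
(3j)²=1/22 [(3 3 4; -3 0 3)], sign=-1
⇒ 4πI² = 63/121
I = (+1)√(63/121/(4π)) = 0.20355073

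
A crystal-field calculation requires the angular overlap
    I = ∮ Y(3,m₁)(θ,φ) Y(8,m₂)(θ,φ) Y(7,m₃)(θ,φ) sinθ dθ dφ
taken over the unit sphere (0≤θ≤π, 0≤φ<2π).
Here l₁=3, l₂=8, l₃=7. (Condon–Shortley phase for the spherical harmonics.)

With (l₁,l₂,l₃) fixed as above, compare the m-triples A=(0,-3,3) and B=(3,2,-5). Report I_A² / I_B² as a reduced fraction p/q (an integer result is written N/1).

3/10

Same 3,8,7: normalisation and zero-m 3j drop out of the ratio.
A: Δ: 4! 2! 12! / 19! → 1/5290740; sum: t=1:−1/11612160 t=2:+1/8709120 t=3:−1/87091200 = 1/58060800; 3j²(3 8 7; 0 -3 3) = Δ·Π!·Σ² = 99/117572  (sign +1)
B: Δ: 4! 2! 12! / 19! → 1/5290740; sum: t=0:+1/348364800 = 1/348364800; 3j²(3 8 7; 3 2 -5) = Δ·Π!·Σ² = 165/58786  (sign +1)
I_A²/I_B² = (99/117572)/(165/58786) = 3/10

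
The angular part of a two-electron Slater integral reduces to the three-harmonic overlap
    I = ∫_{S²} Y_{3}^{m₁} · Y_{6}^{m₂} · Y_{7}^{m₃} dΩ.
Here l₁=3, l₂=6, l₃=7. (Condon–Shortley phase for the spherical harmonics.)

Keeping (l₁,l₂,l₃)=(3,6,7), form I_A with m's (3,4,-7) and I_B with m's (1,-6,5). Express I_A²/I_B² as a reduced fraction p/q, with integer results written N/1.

l's match ⇒ only the (l;m) 3-j factors differ between A and B.
A: triangle coeff Δ(3,6,7) = 1/2042040; Σ_t [0,0]: t=0:+1/174182400 = 1/174182400; (3j)²=1/136 [(3 6 7; 3 4 -7)], sign=+1
B: triangle coeff Δ(3,6,7) = 1/2042040; Σ_t [0,0]: t=0:+1/29030400 = 1/29030400; (3j)²=99/7735 [(3 6 7; 1 -6 5)], sign=+1
I_A²/I_B² = (1/136)/(99/7735) = 455/792

455/792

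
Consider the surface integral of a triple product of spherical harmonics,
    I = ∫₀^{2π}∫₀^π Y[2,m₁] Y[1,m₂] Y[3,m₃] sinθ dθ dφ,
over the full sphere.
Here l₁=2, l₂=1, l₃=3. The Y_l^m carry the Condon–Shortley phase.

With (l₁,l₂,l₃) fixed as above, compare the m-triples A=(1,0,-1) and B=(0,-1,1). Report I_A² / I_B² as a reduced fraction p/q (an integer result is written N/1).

Same 2,1,3: normalisation and zero-m 3j drop out of the ratio.
A: Δ: 0! 4! 2! / 7! → 1/105; sum: t=0:+1/6 = 1/6; 3j²(2 1 3; 1 0 -1) = Δ·Π!·Σ² = 8/105  (sign +1)
B: Δ: 0! 4! 2! / 7! → 1/105; sum: t=0:+1/8 = 1/8; 3j²(2 1 3; 0 -1 1) = Δ·Π!·Σ² = 2/35  (sign +1)
I_A²/I_B² = (8/105)/(2/35) = 4/3

4/3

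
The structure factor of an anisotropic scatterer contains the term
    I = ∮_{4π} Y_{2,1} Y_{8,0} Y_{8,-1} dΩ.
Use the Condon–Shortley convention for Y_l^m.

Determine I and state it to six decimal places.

m-sum 0 ✓  L=18 even ✓  6≤8≤10 ✓
Π(2lᵢ+1) = 5×17×17 = 1445
triangle coeff Δ(2,8,8) = 1/348840
Σ_t [0,2]: t=0:+1/116121600 t=1:−1/25401600 t=2:+1/116121600 = -1/45158400
(3j)²=24/1615 [(2 8 8; 0 0 0)], sign=-1
Σ_t [0,1]: t=0:+1/58060800 t=1:−1/50803200 = -1/406425600
(3j)²=1/3230 [(2 8 8; 1 0 -1)], sign=+1
⇒ 4πI² = 12/1805
I = (-1)√(12/1805/(4π)) = -0.02300102

-0.023001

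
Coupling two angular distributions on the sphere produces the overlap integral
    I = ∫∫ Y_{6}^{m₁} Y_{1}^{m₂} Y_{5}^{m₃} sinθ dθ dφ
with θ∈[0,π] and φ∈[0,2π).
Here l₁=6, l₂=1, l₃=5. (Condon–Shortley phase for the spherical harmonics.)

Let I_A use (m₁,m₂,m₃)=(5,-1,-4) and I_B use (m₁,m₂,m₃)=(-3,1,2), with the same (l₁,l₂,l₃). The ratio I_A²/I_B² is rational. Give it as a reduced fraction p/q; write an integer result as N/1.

55/36

Shared (l₁,l₂,l₃)=(6,1,5): N and (l;000)² cancel in I_A²/I_B².
A: Δ = 2!·10!·0!/13! = 1/858; Racah Σ t=0..0: t=0:+1/725760 = 1/725760; ⇒ 3j(6 1 5; 5 -1 -4)² = 5/78, sgn -1
B: Δ = 2!·10!·0!/13! = 1/858; Racah Σ t=2..2: t=2:+1/60480 = 1/60480; ⇒ 3j(6 1 5; -3 1 2)² = 6/143, sgn -1
I_A²/I_B² = (5/78)/(6/143) = 55/36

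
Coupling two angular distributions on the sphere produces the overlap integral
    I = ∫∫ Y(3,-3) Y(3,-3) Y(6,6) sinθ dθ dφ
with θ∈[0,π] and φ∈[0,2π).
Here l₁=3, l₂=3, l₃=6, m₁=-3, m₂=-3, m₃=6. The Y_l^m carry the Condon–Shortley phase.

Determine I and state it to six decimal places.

Rules hold: Σm=0, L=12 even, 0≤6≤6.
N = 7·7·13 = 637
Δ = 0!·6!·6!/13! = 1/12012
Racah Σ t=0..0: t=0:+1/1296 = 1/1296
⇒ 3j(3 3 6; 0 0 0)² = 100/3003, sgn +1
Racah Σ t=0..0: t=0:+1/518400 = 1/518400
⇒ 3j(3 3 6; -3 -3 6)² = 1/13, sgn +1
4πI² = N·(3j₀)²·(3jₘ)² = 700/429
I = +1·√(1.6317/4π) = 0.36034246

0.360342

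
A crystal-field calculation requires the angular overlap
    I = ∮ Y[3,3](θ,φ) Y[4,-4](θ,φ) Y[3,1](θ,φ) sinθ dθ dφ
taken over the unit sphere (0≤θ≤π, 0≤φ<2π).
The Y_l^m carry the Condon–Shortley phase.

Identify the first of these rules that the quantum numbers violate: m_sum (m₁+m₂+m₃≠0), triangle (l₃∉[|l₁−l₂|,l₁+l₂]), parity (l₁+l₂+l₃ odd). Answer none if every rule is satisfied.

Σmᵢ = 0  ✓
l₃∈[|l₁−l₂|,l₁+l₂]=[1,7], have l₃=3  ✓
Σlᵢ = 10 ⇒ even  ✓

none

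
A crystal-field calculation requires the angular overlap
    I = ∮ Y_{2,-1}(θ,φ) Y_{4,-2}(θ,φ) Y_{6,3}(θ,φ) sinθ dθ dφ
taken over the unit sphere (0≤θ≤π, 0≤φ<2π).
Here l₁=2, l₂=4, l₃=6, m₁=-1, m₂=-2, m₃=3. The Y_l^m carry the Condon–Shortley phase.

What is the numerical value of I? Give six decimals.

-0.252474

m-sum 0 ✓  L=12 even ✓  2≤6≤6 ✓
Π(2lᵢ+1) = 5×9×13 = 585
triangle coeff Δ(2,4,6) = 1/6435
Σ_t [0,0]: t=0:+1/2304 = 1/2304
(3j)²=5/143 [(2 4 6; 0 0 0)], sign=+1
Σ_t [0,0]: t=0:+1/8640 = 1/8640
(3j)²=28/715 [(2 4 6; -1 -2 3)], sign=-1
⇒ 4πI² = 1260/1573
I = (-1)√(1260/1573/(4π)) = -0.25247360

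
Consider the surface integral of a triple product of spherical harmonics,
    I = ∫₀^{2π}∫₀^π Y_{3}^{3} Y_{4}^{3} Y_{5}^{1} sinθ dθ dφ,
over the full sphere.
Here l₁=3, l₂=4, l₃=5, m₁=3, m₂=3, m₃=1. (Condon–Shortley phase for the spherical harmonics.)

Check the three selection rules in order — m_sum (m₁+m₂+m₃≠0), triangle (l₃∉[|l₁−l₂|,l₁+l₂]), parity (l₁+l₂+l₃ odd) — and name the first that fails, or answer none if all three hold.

m_sum

azimuthal sum: 3 + 3 + 1 = 7  ✗
1 ≤ 5 ≤ 7 (triangle on l)
L = 3 + 4 + 5 = 12 (even)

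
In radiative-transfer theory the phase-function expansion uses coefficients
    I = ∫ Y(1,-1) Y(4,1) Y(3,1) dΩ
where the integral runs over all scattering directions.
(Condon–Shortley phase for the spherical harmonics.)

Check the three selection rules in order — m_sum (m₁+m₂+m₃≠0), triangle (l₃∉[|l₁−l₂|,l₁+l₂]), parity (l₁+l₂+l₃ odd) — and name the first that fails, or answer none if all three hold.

azimuthal sum: -1 + 1 + 1 = 1  ✗
3 ≤ 3 ≤ 5 (triangle on l)
L = 1 + 4 + 3 = 8 (even)

m_sum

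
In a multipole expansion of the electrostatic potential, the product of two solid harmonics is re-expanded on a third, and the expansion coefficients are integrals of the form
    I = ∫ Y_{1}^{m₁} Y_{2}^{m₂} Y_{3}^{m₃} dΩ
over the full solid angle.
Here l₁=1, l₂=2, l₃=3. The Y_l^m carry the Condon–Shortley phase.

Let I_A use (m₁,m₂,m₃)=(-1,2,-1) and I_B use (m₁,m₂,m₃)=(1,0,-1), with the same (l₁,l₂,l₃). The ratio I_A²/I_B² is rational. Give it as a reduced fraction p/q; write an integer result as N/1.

1/6

Shared (l₁,l₂,l₃)=(1,2,3): N and (l;000)² cancel in I_A²/I_B².
A: Δ = 0!·2!·4!/7! = 1/105; Racah Σ t=0..0: t=0:+1/48 = 1/48; ⇒ 3j(1 2 3; -1 2 -1)² = 1/105, sgn +1
B: Δ = 0!·2!·4!/7! = 1/105; Racah Σ t=0..0: t=0:+1/8 = 1/8; ⇒ 3j(1 2 3; 1 0 -1)² = 2/35, sgn +1
I_A²/I_B² = (1/105)/(2/35) = 1/6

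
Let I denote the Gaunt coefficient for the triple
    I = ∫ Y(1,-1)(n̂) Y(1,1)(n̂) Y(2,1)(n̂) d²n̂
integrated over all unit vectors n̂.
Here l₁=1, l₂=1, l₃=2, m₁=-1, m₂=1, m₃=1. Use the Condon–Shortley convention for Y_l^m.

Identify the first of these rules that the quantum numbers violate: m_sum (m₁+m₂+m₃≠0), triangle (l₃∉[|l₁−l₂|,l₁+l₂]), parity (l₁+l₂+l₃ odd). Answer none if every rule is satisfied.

m_sum

m₁+m₂+m₃ = -1 + 1 + 1 = 1  ✗
triangle: |1−1|=0 ≤ l₃=2 ≤ 1+1=2
parity: l₁+l₂+l₃ = 4 is even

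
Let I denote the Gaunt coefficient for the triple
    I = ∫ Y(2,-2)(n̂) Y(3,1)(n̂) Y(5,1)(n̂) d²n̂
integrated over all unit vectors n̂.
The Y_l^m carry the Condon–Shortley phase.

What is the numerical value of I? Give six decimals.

-0.092802

Rules hold: Σm=0, L=10 even, 1≤5≤5.
N = 5·7·11 = 385
Δ = 0!·4!·6!/11! = 1/2310
Racah Σ t=0..0: t=0:+1/144 = 1/144
⇒ 3j(2 3 5; 0 0 0)² = 10/231, sgn -1
Racah Σ t=0..0: t=0:+1/1152 = 1/1152
⇒ 3j(2 3 5; -2 1 1)² = 1/154, sgn +1
4πI² = N·(3j₀)²·(3jₘ)² = 25/231
I = -1·√(0.108225/4π) = -0.09280237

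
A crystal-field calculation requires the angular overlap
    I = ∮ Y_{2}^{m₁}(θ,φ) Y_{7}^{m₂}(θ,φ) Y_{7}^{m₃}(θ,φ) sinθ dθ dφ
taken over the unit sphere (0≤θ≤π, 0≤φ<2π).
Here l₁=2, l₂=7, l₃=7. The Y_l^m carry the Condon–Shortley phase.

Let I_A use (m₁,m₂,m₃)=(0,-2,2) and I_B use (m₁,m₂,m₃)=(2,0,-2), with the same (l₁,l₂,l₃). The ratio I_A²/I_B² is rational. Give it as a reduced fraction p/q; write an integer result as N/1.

242/567

Same 2,7,7: normalisation and zero-m 3j drop out of the ratio.
A: Δ: 2! 2! 12! / 17! → 1/185640; sum: t=0:+1/2419200 t=1:−1/967680 t=2:+1/8709120 = -11/21772800; 3j²(2 7 7; 0 -2 2) = Δ·Π!·Σ² = 242/23205  (sign +1)
B: Δ: 2! 2! 12! / 17! → 1/185640; sum: t=0:+1/2419200 = 1/2419200; 3j²(2 7 7; 2 0 -2) = Δ·Π!·Σ² = 27/1105  (sign -1)
I_A²/I_B² = (242/23205)/(27/1105) = 242/567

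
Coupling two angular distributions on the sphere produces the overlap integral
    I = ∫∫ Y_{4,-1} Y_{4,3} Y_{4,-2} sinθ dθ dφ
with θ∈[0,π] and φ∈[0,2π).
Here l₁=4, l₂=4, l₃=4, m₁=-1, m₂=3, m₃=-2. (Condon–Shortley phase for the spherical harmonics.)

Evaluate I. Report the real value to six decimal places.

m-sum 0 ✓  L=12 even ✓  0≤4≤8 ✓
Π(2lᵢ+1) = 9×9×9 = 729
triangle coeff Δ(4,4,4) = 1/450450
Σ_t [0,4]: t=0:+1/13824 t=1:−1/216 t=2:+1/64 t=3:−1/216 t=4:+1/13824 = 5/768
(3j)²=18/1001 [(4 4 4; 0 0 0)], sign=+1
Σ_t [3,4]: t=3:−1/576 t=4:+1/864 = -1/1728
(3j)²=5/1287 [(4 4 4; -1 3 -2)], sign=-1
⇒ 4πI² = 7290/143143
I = (-1)√(7290/143143/(4π)) = -0.06366105

-0.063661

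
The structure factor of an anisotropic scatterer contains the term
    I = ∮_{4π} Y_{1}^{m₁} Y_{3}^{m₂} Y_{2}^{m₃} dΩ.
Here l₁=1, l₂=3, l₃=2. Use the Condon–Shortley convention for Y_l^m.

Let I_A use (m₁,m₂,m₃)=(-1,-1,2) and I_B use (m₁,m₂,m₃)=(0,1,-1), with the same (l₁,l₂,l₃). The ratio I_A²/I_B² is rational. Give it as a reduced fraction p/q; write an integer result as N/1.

Same 1,3,2: normalisation and zero-m 3j drop out of the ratio.
A: Δ: 2! 0! 4! / 7! → 1/105; sum: t=2:+1/48 = 1/48; 3j²(1 3 2; -1 -1 2) = Δ·Π!·Σ² = 1/105  (sign +1)
B: Δ: 2! 0! 4! / 7! → 1/105; sum: t=1:−1/6 = -1/6; 3j²(1 3 2; 0 1 -1) = Δ·Π!·Σ² = 8/105  (sign +1)
I_A²/I_B² = (1/105)/(8/105) = 1/8

1/8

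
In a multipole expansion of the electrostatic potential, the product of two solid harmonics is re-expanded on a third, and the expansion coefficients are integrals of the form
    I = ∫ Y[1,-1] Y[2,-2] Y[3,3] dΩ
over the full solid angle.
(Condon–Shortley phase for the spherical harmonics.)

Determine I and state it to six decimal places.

m-sum 0 ✓  L=6 even ✓  1≤3≤3 ✓
Π(2lᵢ+1) = 3×5×7 = 105
triangle coeff Δ(1,2,3) = 1/105
Σ_t [0,0]: t=0:+1/4 = 1/4
(3j)²=3/35 [(1 2 3; 0 0 0)], sign=-1
Σ_t [0,0]: t=0:+1/48 = 1/48
(3j)²=1/7 [(1 2 3; -1 -2 3)], sign=+1
⇒ 4πI² = 9/7
I = (-1)√(9/7/(4π)) = -0.31986543

-0.319865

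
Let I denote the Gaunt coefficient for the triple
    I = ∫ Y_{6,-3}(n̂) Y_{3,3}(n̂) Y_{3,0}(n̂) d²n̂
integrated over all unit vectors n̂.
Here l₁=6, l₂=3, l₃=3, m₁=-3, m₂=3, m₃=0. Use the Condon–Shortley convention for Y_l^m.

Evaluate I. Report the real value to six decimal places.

Checks pass: Σm=0; 12 even; l₃=3∈[3,9].
(2·6+1)(2·3+1)(2·3+1) = 637
Δ: 6! 6! 0! / 13! → 1/12012
sum: t=3:−1/1296 = -1/1296
3j²(6 3 3; 0 0 0) = Δ·Π!·Σ² = 100/3003  (sign +1)
sum: t=6:+1/25920 = 1/25920
3j²(6 3 3; -3 3 0) = Δ·Π!·Σ² = 1/143  (sign -1)
combine: 4πI² = 637·100/3003·1/143 = 700/4719
take √, sign -1: I = -0.10864734

-0.108647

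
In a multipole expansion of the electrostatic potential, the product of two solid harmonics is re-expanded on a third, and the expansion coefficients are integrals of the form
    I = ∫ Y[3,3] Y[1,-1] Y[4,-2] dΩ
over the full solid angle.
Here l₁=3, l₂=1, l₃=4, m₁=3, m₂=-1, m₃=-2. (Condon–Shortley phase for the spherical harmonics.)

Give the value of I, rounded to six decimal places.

Rules hold: Σm=0, L=8 even, 2≤4≤4.
N = 7·3·9 = 189
Δ = 0!·6!·2!/9! = 1/252
Racah Σ t=0..0: t=0:+1/36 = 1/36
⇒ 3j(3 1 4; 0 0 0)² = 4/63, sgn +1
Racah Σ t=0..0: t=0:+1/1440 = 1/1440
⇒ 3j(3 1 4; 3 -1 -2)² = 1/252, sgn +1
4πI² = N·(3j₀)²·(3jₘ)² = 1/21
I = +1·√(0.047619/4π) = 0.06155813

0.061558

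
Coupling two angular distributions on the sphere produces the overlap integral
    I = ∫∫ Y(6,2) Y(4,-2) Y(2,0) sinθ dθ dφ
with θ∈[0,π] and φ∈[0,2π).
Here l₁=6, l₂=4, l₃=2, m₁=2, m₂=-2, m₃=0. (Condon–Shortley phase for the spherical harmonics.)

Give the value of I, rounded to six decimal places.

m-sum 0 ✓  L=12 even ✓  2≤2≤10 ✓
Π(2lᵢ+1) = 13×9×5 = 585
triangle coeff Δ(6,4,2) = 1/6435
Σ_t [4,4]: t=4:+1/2304 = 1/2304
(3j)²=5/143 [(6 4 2; 0 0 0)], sign=+1
Σ_t [2,2]: t=2:+1/5760 = 1/5760
(3j)²=56/2145 [(6 4 2; 2 -2 0)], sign=+1
⇒ 4πI² = 840/1573
I = (+1)√(840/1573/(4π)) = 0.20614383

0.206144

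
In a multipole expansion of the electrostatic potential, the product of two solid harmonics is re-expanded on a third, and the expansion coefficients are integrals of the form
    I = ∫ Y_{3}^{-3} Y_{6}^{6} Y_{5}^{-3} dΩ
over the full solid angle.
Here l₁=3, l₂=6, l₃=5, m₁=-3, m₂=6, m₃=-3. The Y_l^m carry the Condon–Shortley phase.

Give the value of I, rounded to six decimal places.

-0.119512

Rules hold: Σm=0, L=14 even, 3≤5≤9.
N = 7·13·11 = 1001
Δ = 4!·2!·8!/15! = 1/675675
Racah Σ t=1..3: t=1:−1/8640 t=2:+1/2304 t=3:−1/8640 = 7/34560
⇒ 3j(3 6 5; 0 0 0)² = 7/429, sgn -1
Racah Σ t=4..4: t=4:+1/1935360 = 1/1935360
⇒ 3j(3 6 5; -3 6 -3)² = 1/91, sgn +1
4πI² = N·(3j₀)²·(3jₘ)² = 7/39
I = -1·√(0.179487/4π) = -0.11951207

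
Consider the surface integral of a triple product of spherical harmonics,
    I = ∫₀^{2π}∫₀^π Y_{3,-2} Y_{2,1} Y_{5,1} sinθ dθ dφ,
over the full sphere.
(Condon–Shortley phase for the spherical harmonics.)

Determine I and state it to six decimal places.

-0.117387

Checks pass: Σm=0; 10 even; l₃=5∈[1,5].
(2·3+1)(2·2+1)(2·5+1) = 385
Δ: 0! 6! 4! / 11! → 1/2310
sum: t=0:+1/144 = 1/144
3j²(3 2 5; 0 0 0) = Δ·Π!·Σ² = 10/231  (sign -1)
sum: t=0:+1/720 = 1/720
3j²(3 2 5; -2 1 1) = Δ·Π!·Σ² = 4/385  (sign +1)
combine: 4πI² = 385·10/231·4/385 = 40/231
take √, sign -1: I = -0.11738675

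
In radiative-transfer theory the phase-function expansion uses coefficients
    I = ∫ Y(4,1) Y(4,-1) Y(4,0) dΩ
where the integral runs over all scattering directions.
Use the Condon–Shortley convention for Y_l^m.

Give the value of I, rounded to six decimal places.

-0.068481

m-sum 0 ✓  L=12 even ✓  0≤4≤8 ✓
Π(2lᵢ+1) = 9×9×9 = 729
triangle coeff Δ(4,4,4) = 1/450450
Σ_t [0,4]: t=0:+1/13824 t=1:−1/216 t=2:+1/64 t=3:−1/216 t=4:+1/13824 = 5/768
(3j)²=18/1001 [(4 4 4; 0 0 0)], sign=+1
Σ_t [0,3]: t=0:+1/864 t=1:−1/96 t=2:+1/144 t=3:−1/3456 = -1/384
(3j)²=9/2002 [(4 4 4; 1 -1 0)], sign=-1
⇒ 4πI² = 59049/1002001
I = (-1)√(59049/1002001/(4π)) = -0.06848055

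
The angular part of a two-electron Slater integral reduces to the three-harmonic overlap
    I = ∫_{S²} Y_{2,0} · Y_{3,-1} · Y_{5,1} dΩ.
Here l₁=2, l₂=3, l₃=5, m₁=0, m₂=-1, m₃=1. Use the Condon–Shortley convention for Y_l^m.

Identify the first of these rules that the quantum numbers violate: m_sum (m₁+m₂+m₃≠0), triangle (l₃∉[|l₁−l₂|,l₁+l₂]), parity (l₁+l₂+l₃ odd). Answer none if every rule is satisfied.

Σmᵢ = 0  ✓
l₃∈[|l₁−l₂|,l₁+l₂]=[1,5], have l₃=5  ✓
Σlᵢ = 10 ⇒ even  ✓

none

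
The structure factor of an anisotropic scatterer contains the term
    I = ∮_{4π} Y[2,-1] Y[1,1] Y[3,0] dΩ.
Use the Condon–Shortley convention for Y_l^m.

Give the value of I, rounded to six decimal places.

Checks pass: Σm=0; 6 even; l₃=3∈[1,3].
(2·2+1)(2·1+1)(2·3+1) = 105
Δ: 0! 4! 2! / 7! → 1/105
sum: t=0:+1/4 = 1/4
3j²(2 1 3; 0 0 0) = Δ·Π!·Σ² = 3/35  (sign -1)
sum: t=0:+1/12 = 1/12
3j²(2 1 3; -1 1 0) = Δ·Π!·Σ² = 1/35  (sign -1)
combine: 4πI² = 105·3/35·1/35 = 9/35
take √, sign +1: I = 0.14304817

0.143048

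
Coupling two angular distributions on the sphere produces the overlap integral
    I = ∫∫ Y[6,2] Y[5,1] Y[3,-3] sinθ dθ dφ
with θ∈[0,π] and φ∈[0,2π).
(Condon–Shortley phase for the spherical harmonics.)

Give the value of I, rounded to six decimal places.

Checks pass: Σm=0; 14 even; l₃=3∈[1,11].
(2·6+1)(2·5+1)(2·3+1) = 1001
Δ: 8! 4! 2! / 15! → 1/675675
sum: t=3:−1/8640 t=4:+1/2304 t=5:−1/8640 = 7/34560
3j²(6 5 3; 0 0 0) = Δ·Π!·Σ² = 7/429  (sign -1)
sum: t=4:+1/27648 = 1/27648
3j²(6 5 3; 2 1 -3) = Δ·Π!·Σ² = 10/429  (sign +1)
combine: 4πI² = 1001·7/429·10/429 = 490/1287
take √, sign -1: I = -0.17406195

-0.174062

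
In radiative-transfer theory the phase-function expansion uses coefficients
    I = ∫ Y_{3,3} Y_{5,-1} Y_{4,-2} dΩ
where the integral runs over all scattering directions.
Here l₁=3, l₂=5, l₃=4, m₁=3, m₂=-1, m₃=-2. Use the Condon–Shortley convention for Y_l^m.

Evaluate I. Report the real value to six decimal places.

0.143662

Checks pass: Σm=0; 12 even; l₃=4∈[2,8].
(2·3+1)(2·5+1)(2·4+1) = 693
Δ: 4! 2! 6! / 13! → 1/180180
sum: t=1:−1/576 t=2:+1/144 t=3:−1/576 = 1/288
3j²(3 5 4; 0 0 0) = Δ·Π!·Σ² = 20/1001  (sign +1)
sum: t=0:+1/2304 = 1/2304
3j²(3 5 4; 3 -1 -2) = Δ·Π!·Σ² = 75/4004  (sign +1)
combine: 4πI² = 693·20/1001·75/4004 = 3375/13013
take √, sign +1: I = 0.14366244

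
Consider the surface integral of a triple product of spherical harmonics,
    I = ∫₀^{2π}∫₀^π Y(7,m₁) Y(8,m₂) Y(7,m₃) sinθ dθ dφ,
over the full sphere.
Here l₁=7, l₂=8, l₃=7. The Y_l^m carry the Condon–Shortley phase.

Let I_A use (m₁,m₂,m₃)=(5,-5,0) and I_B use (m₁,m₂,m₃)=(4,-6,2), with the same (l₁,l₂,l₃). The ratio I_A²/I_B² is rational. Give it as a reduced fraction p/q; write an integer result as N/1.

Same 7,8,7: normalisation and zero-m 3j drop out of the ratio.
A: Δ: 8! 6! 8! / 23! → 1/22086194130; sum: t=0:+1/1393459200 t=1:−1/870912000 t=2:+1/5225472000 = -1/4180377600; 3j²(7 8 7; 5 -5 0) = Δ·Π!·Σ² = 35/14858  (sign +1)
B: Δ: 8! 6! 8! / 23! → 1/22086194130; sum: t=0:+1/2090188800 t=1:−1/1219276800 t=2:+1/6967296000 = -29/146313216000; 3j²(7 8 7; 4 -6 2) = Δ·Π!·Σ² = 841/260015  (sign +1)
I_A²/I_B² = (35/14858)/(841/260015) = 1225/1682

1225/1682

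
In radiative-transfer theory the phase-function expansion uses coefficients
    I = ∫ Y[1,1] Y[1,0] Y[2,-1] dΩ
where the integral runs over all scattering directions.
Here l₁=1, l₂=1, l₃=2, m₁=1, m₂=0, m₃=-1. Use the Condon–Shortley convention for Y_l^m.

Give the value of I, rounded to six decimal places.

Rules hold: Σm=0, L=4 even, 0≤2≤2.
N = 3·3·5 = 45
Δ = 0!·2!·2!/5! = 1/30
Racah Σ t=0..0: t=0:+1/1 = 1/1
⇒ 3j(1 1 2; 0 0 0)² = 2/15, sgn +1
Racah Σ t=0..0: t=0:+1/2 = 1/2
⇒ 3j(1 1 2; 1 0 -1)² = 1/10, sgn -1
4πI² = N·(3j₀)²·(3jₘ)² = 3/5
I = -1·√(0.6/4π) = -0.21850969

-0.218510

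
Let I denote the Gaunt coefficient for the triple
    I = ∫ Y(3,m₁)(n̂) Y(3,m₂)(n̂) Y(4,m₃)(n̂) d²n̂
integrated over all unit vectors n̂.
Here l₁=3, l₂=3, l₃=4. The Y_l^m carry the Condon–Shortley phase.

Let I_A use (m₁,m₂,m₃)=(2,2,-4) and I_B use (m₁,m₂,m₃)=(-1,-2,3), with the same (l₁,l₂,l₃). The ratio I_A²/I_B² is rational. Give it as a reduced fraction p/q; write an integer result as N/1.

Same 3,3,4: normalisation and zero-m 3j drop out of the ratio.
A: Δ: 2! 4! 4! / 11! → 1/34650; sum: t=1:−1/576 = -1/576; 3j²(3 3 4; 2 2 -4) = Δ·Π!·Σ² = 5/99  (sign -1)
B: Δ: 2! 4! 4! / 11! → 1/34650; sum: t=0:+1/288 t=1:−1/144 = -1/288; 3j²(3 3 4; -1 -2 3) = Δ·Π!·Σ² = 1/99  (sign +1)
I_A²/I_B² = (5/99)/(1/99) = 5/1

5/1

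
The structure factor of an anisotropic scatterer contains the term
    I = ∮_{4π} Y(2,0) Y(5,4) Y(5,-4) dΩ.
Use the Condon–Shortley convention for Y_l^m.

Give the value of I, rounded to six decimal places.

-0.097044

m-sum 0 ✓  L=12 even ✓  3≤5≤7 ✓
Π(2lᵢ+1) = 5×11×11 = 605
triangle coeff Δ(2,5,5) = 1/38610
Σ_t [0,2]: t=0:+1/2880 t=1:−1/576 t=2:+1/2880 = -1/960
(3j)²=10/429 [(2 5 5; 0 0 0)], sign=+1
Σ_t [1,2]: t=1:−1/40320 t=2:+1/20160 = 1/40320
(3j)²=6/715 [(2 5 5; 0 4 -4)], sign=-1
⇒ 4πI² = 20/169
I = (-1)√(20/169/(4π)) = -0.09704356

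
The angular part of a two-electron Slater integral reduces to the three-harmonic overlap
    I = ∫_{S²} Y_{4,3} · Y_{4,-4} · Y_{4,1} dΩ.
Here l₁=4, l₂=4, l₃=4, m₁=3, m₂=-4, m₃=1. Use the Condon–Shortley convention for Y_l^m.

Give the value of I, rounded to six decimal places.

m-sum 0 ✓  L=12 even ✓  0≤4≤8 ✓
Π(2lᵢ+1) = 9×9×9 = 729
triangle coeff Δ(4,4,4) = 1/450450
Σ_t [0,4]: t=0:+1/13824 t=1:−1/216 t=2:+1/64 t=3:−1/216 t=4:+1/13824 = 5/768
(3j)²=18/1001 [(4 4 4; 0 0 0)], sign=+1
Σ_t [0,0]: t=0:+1/3456 = 1/3456
(3j)²=35/1287 [(4 4 4; 3 -4 1)], sign=-1
⇒ 4πI² = 7290/20449
I = (-1)√(7290/20449/(4π)) = -0.16843130

-0.168431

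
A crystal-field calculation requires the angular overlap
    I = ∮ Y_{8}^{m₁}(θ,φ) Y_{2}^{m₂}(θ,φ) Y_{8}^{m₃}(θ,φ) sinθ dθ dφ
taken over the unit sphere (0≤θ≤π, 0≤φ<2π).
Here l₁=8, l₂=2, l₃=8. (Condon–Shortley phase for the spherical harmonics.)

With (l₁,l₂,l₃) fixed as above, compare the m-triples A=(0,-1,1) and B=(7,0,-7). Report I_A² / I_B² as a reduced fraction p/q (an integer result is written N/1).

12/625

Same 8,2,8: normalisation and zero-m 3j drop out of the ratio.
A: Δ: 2! 14! 2! / 19! → 1/348840; sum: t=0:+1/58060800 t=1:−1/50803200 = -1/406425600; 3j²(8 2 8; 0 -1 1) = Δ·Π!·Σ² = 1/3230  (sign +1)
B: Δ: 2! 14! 2! / 19! → 1/348840; sum: t=0:+1/24908083200 t=1:−1/87178291200 = 1/34871316480; 3j²(8 2 8; 7 0 -7) = Δ·Π!·Σ² = 125/7752  (sign -1)
I_A²/I_B² = (1/3230)/(125/7752) = 12/625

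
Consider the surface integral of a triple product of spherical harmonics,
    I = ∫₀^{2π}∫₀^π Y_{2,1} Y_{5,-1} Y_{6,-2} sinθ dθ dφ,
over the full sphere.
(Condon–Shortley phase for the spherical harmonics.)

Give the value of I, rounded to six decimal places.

1 − 1 − 2 = -2 ≠ 0: azimuthal integral kills it; I = 0

0.000000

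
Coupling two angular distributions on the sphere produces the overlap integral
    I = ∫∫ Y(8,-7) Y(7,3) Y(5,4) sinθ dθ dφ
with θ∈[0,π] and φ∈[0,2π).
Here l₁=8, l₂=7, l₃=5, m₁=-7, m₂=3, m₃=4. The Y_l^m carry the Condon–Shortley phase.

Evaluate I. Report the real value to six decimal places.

0.161070

m-sum 0 ✓  L=20 even ✓  1≤5≤15 ✓
Π(2lᵢ+1) = 17×15×11 = 2805
triangle coeff Δ(8,7,5) = 1/814773960
Σ_t [3,7]: t=3:−1/87091200 t=4:+1/4976640 t=5:−1/2073600 t=6:+1/4976640 t=7:−1/87091200 = -1/9676800
(3j)²=360/46189 [(8 7 5; 0 0 0)], sign=+1
Σ_t [9,10]: t=9:−1/1567641600 t=10:+1/10450944000 = -17/31352832000
(3j)²=17/1140 [(8 7 5; -7 3 4)], sign=+1
⇒ 4πI² = 1530/4693
I = (+1)√(1530/4693/(4π)) = 0.16107031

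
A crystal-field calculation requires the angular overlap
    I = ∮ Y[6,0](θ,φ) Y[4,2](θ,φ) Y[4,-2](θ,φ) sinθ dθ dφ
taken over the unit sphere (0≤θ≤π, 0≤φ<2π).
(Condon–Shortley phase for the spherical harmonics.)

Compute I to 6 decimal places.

Rules hold: Σm=0, L=14 even, 2≤4≤10.
N = 13·9·9 = 1053
Δ = 6!·6!·2!/15! = 1/1261260
Racah Σ t=2..4: t=2:+1/4608 t=3:−1/1296 t=4:+1/4608 = -7/20736
⇒ 3j(6 4 4; 0 0 0)² = 20/1287, sgn -1
Racah Σ t=4..6: t=4:+1/4608 t=5:−1/14400 t=6:+1/1036800 = 77/518400
⇒ 3j(6 4 4; 0 2 -2)² = 11/585, sgn +1
4πI² = N·(3j₀)²·(3jₘ)² = 4/13
I = -1·√(0.307692/4π) = -0.15647804

-0.156478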